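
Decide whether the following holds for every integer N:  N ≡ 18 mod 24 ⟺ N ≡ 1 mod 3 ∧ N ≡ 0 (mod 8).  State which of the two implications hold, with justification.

Neither direction holds.

(⟹) This fails: N = 18 gives 18 ≡ 18 (mod 24) but 18 ≡ 0 (mod 3), so the conjunction on the right does not hold.

(⟸) This fails: N = 16 satisfies both congruences on the right (16 ≡ 1 mod 3 and 16 ≡ 0 mod 8) yet 16 ≡ 16 (mod 24), not 18.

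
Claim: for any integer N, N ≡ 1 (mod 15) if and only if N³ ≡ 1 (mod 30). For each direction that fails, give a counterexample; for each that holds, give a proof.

Not equivalent: only (⇐) holds.

(→) This fails: take N = 16. Then 16 ≡ 1 (mod 15), but 16³ = 4096 ≡ 16 (mod 30), not 1.

(←) Conversely, the residues r modulo 30 with r³ ≡ 1 (mod 30) are exactly {1}, and each is ≡ 1 (mod 15).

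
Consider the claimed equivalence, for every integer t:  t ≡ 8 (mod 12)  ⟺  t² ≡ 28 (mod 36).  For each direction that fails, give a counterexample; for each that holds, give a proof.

Forward direction. This fails: take t = 20. Then 20 ≡ 8 (mod 12), but 20² = 400 ≡ 4 (mod 36), not 28.

Converse. This fails: take t = 10. Then 10² = 100 ≡ 28 (mod 36), yet 10 ≡ 10 (mod 12), not 8.

Both directions fail.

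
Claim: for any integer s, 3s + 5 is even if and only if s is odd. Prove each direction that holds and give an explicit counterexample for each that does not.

Both directions hold.

(⟹) Suppose 3s + 5 is even. Since 3 is odd, 3s and s have the same parity, so 3s + 5 ≡ s + 5 (mod 2). As 5 is odd, 3s + 5 is even exactly when s is odd. Thus s is odd.

(⟸) Conversely, suppose s is odd; write s = 2j + 1. Then 3s + 5 = 3·(2j + 1) + 5 = 2·3j + 8, which is even.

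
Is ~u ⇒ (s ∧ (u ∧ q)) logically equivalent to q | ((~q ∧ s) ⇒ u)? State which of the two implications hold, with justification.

(⟹) Assume the antecedent. If u is true, q | ((~q ∧ s) ⇒ u) reduces to true regardless of the other variables. If u is false, the antecedent cannot hold. Either way q | ((~q ∧ s) ⇒ u) holds.

(⟸) This fails. Under u = F, s = F, q = F, the left side is false but the right side is true.

The forward direction holds; the converse fails.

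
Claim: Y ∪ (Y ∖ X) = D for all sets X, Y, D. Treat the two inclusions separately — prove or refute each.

Forward inclusion. This inclusion fails. Take X = ∅, Y = {1}, D = ∅; then 1 ∈ Y ∪ (Y ∖ X) but 1 ∉ D.

Reverse inclusion. This inclusion fails. Take X = ∅, Y = ∅, D = {1}; then 1 ∈ D but 1 ∉ Y ∪ (Y ∖ X).

(⊆) fails and (⊇) fails.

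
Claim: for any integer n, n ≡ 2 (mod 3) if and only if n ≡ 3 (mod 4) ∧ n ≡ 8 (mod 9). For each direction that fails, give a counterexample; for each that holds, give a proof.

The forward direction fails; the converse holds.

Forward direction. This fails: n = 32 gives 32 ≡ 2 (mod 3) but 32 ≡ 0 (mod 4), so the conjunction on the right does not hold.

Converse. If n ≡ 3 (mod 4) and n ≡ 8 (mod 9), then by the Chinese remainder theorem n ≡ 35 (mod 36). Since 35 ≡ 2 (mod 3) and 3 ∣ 36, we get n ≡ 2 (mod 3).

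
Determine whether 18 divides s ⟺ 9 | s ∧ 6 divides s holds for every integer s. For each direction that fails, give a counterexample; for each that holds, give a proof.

Forward direction. If 18 ∣ s, write s = 18q. Since 18 = 2·9, s = 9·(2q), so 9 ∣ s; and since 18 = 3·6, s = 6·(3q), so 6 ∣ s.

Converse. Suppose 9 ∣ s and 6 ∣ s. Any common multiple of 9 and 6 is a multiple of their lcm; here lcm(9, 6) = 9·6/gcd(9, 6) = 54/3 = 18, so 18 ∣ s.

Both implications hold.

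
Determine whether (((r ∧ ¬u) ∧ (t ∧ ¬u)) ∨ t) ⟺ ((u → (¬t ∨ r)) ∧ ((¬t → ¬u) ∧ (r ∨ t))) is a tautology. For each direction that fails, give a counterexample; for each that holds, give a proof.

(⇒) fails and (⇐) fails.

Forward direction. This fails. Under t = T, r = F, u = T, the left side is true but the right side is false.

Converse. This fails. Under t = F, r = T, u = F, the left side is false but the right side is true.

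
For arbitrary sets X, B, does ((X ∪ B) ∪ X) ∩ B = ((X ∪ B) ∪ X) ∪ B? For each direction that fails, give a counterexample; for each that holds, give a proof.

Only the forward inclusion holds.

(⟸) This inclusion fails. Take X = {1}, B = ∅; then 1 ∈ ((X ∪ B) ∪ X) ∪ B but 1 ∉ ((X ∪ B) ∪ X) ∩ B.

(⟹) Let x ∈ ((X ∪ B) ∪ X) ∩ B. Then either x ∈ B and x ∉ X; or x ∈ X ∩ B. In each case x ∈ ((X ∪ B) ∪ X) ∪ B, so ((X ∪ B) ∪ X) ∩ B ⊆ ((X ∪ B) ∪ X) ∪ B.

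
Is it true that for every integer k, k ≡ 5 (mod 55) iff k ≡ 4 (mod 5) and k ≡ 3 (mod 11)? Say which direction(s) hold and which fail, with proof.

Neither implication holds.

(⇒) This fails: k = 5 gives 5 ≡ 5 (mod 55) but 5 ≡ 0 (mod 5), so the conjunction on the right does not hold.

(⇐) This fails: k = 14 satisfies both congruences on the right (14 ≡ 4 mod 5 and 14 ≡ 3 mod 11) yet 14 ≡ 14 (mod 55), not 5.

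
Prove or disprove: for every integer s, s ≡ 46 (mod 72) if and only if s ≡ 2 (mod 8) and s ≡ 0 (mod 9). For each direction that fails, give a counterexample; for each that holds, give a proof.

(⟹) This fails: s = 46 gives 46 ≡ 46 (mod 72) but 46 ≡ 6 (mod 8), so the conjunction on the right does not hold.

(⟸) This fails: s = 18 satisfies both congruences on the right (18 ≡ 2 mod 8 and 18 ≡ 0 mod 9) yet 18 ≡ 18 (mod 72), not 46.

(⇒) fails and (⇐) fails.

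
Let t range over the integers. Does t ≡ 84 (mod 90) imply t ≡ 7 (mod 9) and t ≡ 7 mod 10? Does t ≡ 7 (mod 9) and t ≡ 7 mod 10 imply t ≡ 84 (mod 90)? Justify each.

Neither implication holds.

(→) This fails: t = 84 gives 84 ≡ 84 (mod 90) but 84 ≡ 3 (mod 9), so the conjunction on the right does not hold.

(←) This fails: t = 7 satisfies both congruences on the right (7 ≡ 7 mod 9 and 7 ≡ 7 mod 10) yet 7 ≡ 7 (mod 90), not 84.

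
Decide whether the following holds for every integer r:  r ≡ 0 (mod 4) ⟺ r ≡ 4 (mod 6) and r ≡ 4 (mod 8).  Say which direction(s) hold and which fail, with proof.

[⇐] If r ≡ 4 (mod 6) and r ≡ 4 (mod 8), then by the Chinese remainder theorem r ≡ 4 (mod 24). Since 4 ≡ 0 (mod 4) and 4 ∣ 24, we get r ≡ 0 (mod 4).

[⇒] This fails: r = 0 gives 0 ≡ 0 (mod 4) but 0 ≡ 0 (mod 6), so the conjunction on the right does not hold.

Not equivalent: only (⇐) holds.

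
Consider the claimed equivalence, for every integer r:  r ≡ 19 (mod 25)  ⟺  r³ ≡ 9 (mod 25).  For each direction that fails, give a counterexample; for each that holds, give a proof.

(→) Suppose r ≡ 19 (mod 25). Write r = 25j + 19. Then (25j + 19)³ = 15625j³ + 35625j² + 27075j + 6859 = 25(625j³ + 1425j² + 1083j + 274) + 9, so r³ ≡ 9 (mod 25).

(←) Conversely, suppose r³ ≡ 9 (mod 25). The only residue r in {0, …, 24} with r³ ≡ 9 (mod 25) is r = 19, so r ≡ 19 (mod 25).

Both directions hold; the statement is true.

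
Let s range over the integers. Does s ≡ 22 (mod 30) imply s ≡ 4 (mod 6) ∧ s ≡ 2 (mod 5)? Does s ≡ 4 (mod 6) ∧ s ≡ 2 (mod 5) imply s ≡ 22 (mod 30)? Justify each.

(⟸) If s ≡ 4 (mod 6) and s ≡ 2 (mod 5), then by the Chinese remainder theorem s ≡ 22 (mod 30). This is exactly s ≡ 22 (mod 30).

(⟹) Suppose s ≡ 22 (mod 30); write s = 30j + 22. Since 6 ∣ 30, reducing mod 6 gives s ≡ 22 ≡ 4 (mod 6); since 5 ∣ 30, reducing mod 5 gives s ≡ 22 ≡ 2 (mod 5).

Both directions hold.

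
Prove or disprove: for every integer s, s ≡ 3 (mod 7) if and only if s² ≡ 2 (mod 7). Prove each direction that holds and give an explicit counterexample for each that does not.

The forward direction holds; the converse fails.

(→) Suppose s ≡ 3 (mod 7). Write s = 7j + 3. Then (7j + 3)² = 49j² + 42j + 9 = 7(7j² + 6j + 1) + 2, so s² ≡ 2 (mod 7).

(←) This fails: take s = 4. Then 4² = 16 ≡ 2 (mod 7), yet 4 ≡ 4 (mod 7), not 3.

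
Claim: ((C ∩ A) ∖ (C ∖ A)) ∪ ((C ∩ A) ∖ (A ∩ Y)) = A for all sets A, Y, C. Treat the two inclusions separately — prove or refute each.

(⊆) holds; (⊇) fails.

Forward inclusion. Let x ∈ ((C ∩ A) ∖ (C ∖ A)) ∪ ((C ∩ A) ∖ (A ∩ Y)). Then either x ∈ A ∩ C and x ∉ Y; or x ∈ A ∩ Y ∩ C. In each case x ∈ A, so ((C ∩ A) ∖ (C ∖ A)) ∪ ((C ∩ A) ∖ (A ∩ Y)) ⊆ A.

Reverse inclusion. This inclusion fails. Take A = {1}, Y = ∅, C = ∅; then 1 ∈ A but 1 ∉ ((C ∩ A) ∖ (C ∖ A)) ∪ ((C ∩ A) ∖ (A ∩ Y)).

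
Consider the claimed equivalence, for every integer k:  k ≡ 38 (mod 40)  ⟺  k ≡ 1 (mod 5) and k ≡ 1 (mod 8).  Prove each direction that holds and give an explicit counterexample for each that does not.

(→) This fails: k = 38 gives 38 ≡ 38 (mod 40) but 38 ≡ 3 (mod 5), so the conjunction on the right does not hold.

(←) This fails: k = 1 satisfies both congruences on the right (1 ≡ 1 mod 5 and 1 ≡ 1 mod 8) yet 1 ≡ 1 (mod 40), not 38.

(⇒) fails and (⇐) fails.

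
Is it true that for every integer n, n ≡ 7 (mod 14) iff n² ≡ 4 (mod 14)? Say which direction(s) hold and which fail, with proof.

(⇒) fails and (⇐) fails.

(⟹) This fails: take n = 7. Then 7 ≡ 7 (mod 14), but 7² = 49 ≡ 7 (mod 14), not 4.

(⟸) This fails: take n = 2. Then 2² = 4 ≡ 4 (mod 14), yet 2 ≡ 2 (mod 14), not 7.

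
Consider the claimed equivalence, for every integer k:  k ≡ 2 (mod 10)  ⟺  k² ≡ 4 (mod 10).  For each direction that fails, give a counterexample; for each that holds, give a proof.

(⟹) Suppose k ≡ 2 (mod 10). Write k = 10j + 2. Then (10j + 2)² = 100j² + 40j + 4 = 10(10j² + 4j) + 4, so k² ≡ 4 (mod 10).

(⟸) This fails: take k = 8. Then 8² = 64 ≡ 4 (mod 10), yet 8 ≡ 8 (mod 10), not 2.

The forward direction holds; the converse fails.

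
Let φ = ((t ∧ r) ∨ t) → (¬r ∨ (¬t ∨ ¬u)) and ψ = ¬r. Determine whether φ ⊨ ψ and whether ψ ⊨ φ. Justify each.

Only the reverse direction holds.

(⇒) This fails. Under u = F, t = F, r = T, the left side is true but the right side is false.

(⇐) Assume the antecedent. If u is true, the antecedent forces (u = T, t = F, r = F) or (u = T, t = T, r = F), and the consequent holds there. If u is false, the consequent reduces to true regardless of the other variables. Either way the consequent holds.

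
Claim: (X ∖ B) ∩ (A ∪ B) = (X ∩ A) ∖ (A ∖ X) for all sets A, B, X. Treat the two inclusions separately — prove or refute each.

Only the forward inclusion holds.

Forward inclusion. Let x ∈ (X ∖ B) ∩ (A ∪ B). Then x ∈ A ∩ X and x ∉ B, from which x ∈ (X ∩ A) ∖ (A ∖ X).

Reverse inclusion. This inclusion fails. Take A = {1}, B = {1}, X = {1}; then 1 ∈ (X ∩ A) ∖ (A ∖ X) but 1 ∉ (X ∖ B) ∩ (A ∪ B).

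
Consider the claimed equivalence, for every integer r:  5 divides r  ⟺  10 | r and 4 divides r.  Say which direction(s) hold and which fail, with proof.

Only the converse holds.

(⟸) Suppose 10 ∣ r and 4 ∣ r. Any common multiple of 10 and 4 is a multiple of their lcm; here lcm(10, 4) = 10·4/gcd(10, 4) = 40/2 = 20, so 20 ∣ r. Since 5 ∣ 20, it follows that 5 ∣ r.

(⟹) This fails: take r = 5. Certainly 5 ∣ 5, but 10 ∤ 5.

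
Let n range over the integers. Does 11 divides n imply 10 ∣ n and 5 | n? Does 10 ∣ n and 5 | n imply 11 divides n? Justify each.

(⇒) fails and (⇐) fails.

(→) This fails: take n = 11. Certainly 11 ∣ 11, but 10 ∤ 11.

(←) This fails: take n = 10. Both 10 ∣ 10 and 5 ∣ 10, yet 10 is not a multiple of 11 (since 10 = 0·11 + 10), so 11 ∤ 10.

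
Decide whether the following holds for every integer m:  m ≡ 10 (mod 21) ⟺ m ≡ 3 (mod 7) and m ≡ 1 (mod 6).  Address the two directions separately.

The forward direction fails; the converse holds.

(⟹) This fails: m = 10 gives 10 ≡ 10 (mod 21) but 10 ≡ 4 (mod 6), so the conjunction on the right does not hold.

(⟸) Conversely, if m ≡ 3 (mod 7) and m ≡ 1 (mod 6), then by the Chinese remainder theorem m ≡ 31 (mod 42). Since 31 ≡ 10 (mod 21) and 21 ∣ 42, we get m ≡ 10 (mod 21).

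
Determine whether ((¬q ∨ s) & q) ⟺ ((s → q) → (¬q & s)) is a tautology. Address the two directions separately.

Neither implication holds.

(⇒) This fails. Under q = T, s = T, the left side is true but the right side is false.

(⇐) This fails. Under q = F, s = T, the left side is false but the right side is true.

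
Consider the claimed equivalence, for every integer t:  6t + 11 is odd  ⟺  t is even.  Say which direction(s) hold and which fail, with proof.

The forward direction fails; the converse holds.

(⟹) This fails: take t = 5. Then 6t + 11 = 41, which is odd, yet t = 5 is odd, not even.

(⟸) Suppose t is even. Since 6 is even, 6t is even for every t, so 6t + 11 has the same parity as 11, which is odd. Hence 6t + 11 is odd.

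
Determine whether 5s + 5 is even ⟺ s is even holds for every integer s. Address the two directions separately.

(⇒) fails and (⇐) fails.

(→) This fails: s = 5 gives 5s + 5 = 30, which is even, but 5 is odd, not even.

(←) This also fails: s = 2 is even, but 5s + 5 = 15 is odd, not even.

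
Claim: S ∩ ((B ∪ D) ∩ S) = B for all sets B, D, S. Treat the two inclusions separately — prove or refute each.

(⟹) This inclusion fails. Take B = ∅, D = {1}, S = {1}; then 1 ∈ S ∩ ((B ∪ D) ∩ S) but 1 ∉ B.

(⟸) This inclusion fails. Take B = {1}, D = ∅, S = ∅; then 1 ∈ B but 1 ∉ S ∩ ((B ∪ D) ∩ S).

(⊆) fails and (⊇) fails.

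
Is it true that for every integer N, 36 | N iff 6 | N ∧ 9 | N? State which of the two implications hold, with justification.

[⇒] If 36 ∣ N, write N = 36q. Since 36 = 6·6, N = 6·(6q), so 6 ∣ N; and since 36 = 4·9, N = 9·(4q), so 9 ∣ N.

[⇐] This fails: take N = 18. Both 6 ∣ 18 and 9 ∣ 18, yet 18 is not a multiple of 36 (since 18 = 0·36 + 18), so 36 ∤ 18.

Only the forward implication holds.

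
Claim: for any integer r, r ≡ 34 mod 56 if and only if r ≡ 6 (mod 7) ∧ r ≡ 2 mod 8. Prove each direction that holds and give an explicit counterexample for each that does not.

Both implications hold.

(⟹) Suppose r ≡ 34 (mod 56); write r = 56j + 34. Since 7 ∣ 56, reducing mod 7 gives r ≡ 34 ≡ 6 (mod 7); since 8 ∣ 56, reducing mod 8 gives r ≡ 34 ≡ 2 (mod 8).

(⟸) Conversely, if r ≡ 6 (mod 7) and r ≡ 2 (mod 8), then by the Chinese remainder theorem r ≡ 34 (mod 56). This is exactly r ≡ 34 (mod 56).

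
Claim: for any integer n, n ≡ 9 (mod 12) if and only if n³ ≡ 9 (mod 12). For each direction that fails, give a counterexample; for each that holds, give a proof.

(→) Suppose n ≡ 9 (mod 12). Write n = 12j + 9. Then (12j + 9)³ = 1728j³ + 3888j² + 2916j + 729 = 12(144j³ + 324j² + 243j + 60) + 9, so n³ ≡ 9 (mod 12).

(←) Conversely, suppose n³ ≡ 9 (mod 12). The only residue r in {0, …, 11} with r³ ≡ 9 (mod 12) is r = 9, so n ≡ 9 (mod 12).

Equivalent; both directions hold.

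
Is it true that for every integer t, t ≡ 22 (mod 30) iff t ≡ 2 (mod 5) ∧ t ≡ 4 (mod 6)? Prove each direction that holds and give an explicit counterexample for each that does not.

The biconditional holds.

(⟸) If t ≡ 2 (mod 5) and t ≡ 4 (mod 6), then by the Chinese remainder theorem t ≡ 22 (mod 30). This is exactly t ≡ 22 (mod 30).

(⟹) Suppose t ≡ 22 (mod 30); write t = 30j + 22. Since 5 ∣ 30, reducing mod 5 gives t ≡ 22 ≡ 2 (mod 5); since 6 ∣ 30, reducing mod 6 gives t ≡ 22 ≡ 4 (mod 6).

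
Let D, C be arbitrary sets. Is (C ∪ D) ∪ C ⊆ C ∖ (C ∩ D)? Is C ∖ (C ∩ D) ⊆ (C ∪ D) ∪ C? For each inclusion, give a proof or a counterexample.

The sets are not equal: only the reverse inclusion holds.

(⟹) This inclusion fails. Take D = {1}, C = ∅; then 1 ∈ (C ∪ D) ∪ C but 1 ∉ C ∖ (C ∩ D).

(⟸) Let x ∈ C ∖ (C ∩ D). Then x ∈ C and x ∉ D, from which x ∈ (C ∪ D) ∪ C.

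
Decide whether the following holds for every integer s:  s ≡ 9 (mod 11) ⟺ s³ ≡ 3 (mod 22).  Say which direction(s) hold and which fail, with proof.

(⇒) fails; (⇐) holds.

(→) This fails: take s = 20. Then 20 ≡ 9 (mod 11), but 20³ = 8000 ≡ 14 (mod 22), not 3.

(←) Conversely, the residues r modulo 22 with r³ ≡ 3 (mod 22) are exactly {9}, and each is ≡ 9 (mod 11).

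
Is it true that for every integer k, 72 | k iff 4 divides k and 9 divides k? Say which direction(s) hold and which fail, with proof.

[⇒] If 72 ∣ k, write k = 72q. Since 72 = 18·4, k = 4·(18q), so 4 ∣ k; and since 72 = 8·9, k = 9·(8q), so 9 ∣ k.

[⇐] This fails: take k = 36. Both 4 ∣ 36 and 9 ∣ 36, yet 36 is not a multiple of 72 (since 36 = 0·72 + 36), so 72 ∤ 36.

(⇒) holds; (⇐) fails.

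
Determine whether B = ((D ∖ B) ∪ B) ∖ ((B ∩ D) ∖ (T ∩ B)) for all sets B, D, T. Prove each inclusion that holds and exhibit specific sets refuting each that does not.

(⊆) This inclusion fails. Take B = {1}, D = {1}, T = ∅; then 1 ∈ B but 1 ∉ ((D ∖ B) ∪ B) ∖ ((B ∩ D) ∖ (T ∩ B)).

(⊇) This inclusion fails. Take B = ∅, D = {1}, T = ∅; then 1 ∈ ((D ∖ B) ∪ B) ∖ ((B ∩ D) ∖ (T ∩ B)) but 1 ∉ B.

(⊆) fails and (⊇) fails.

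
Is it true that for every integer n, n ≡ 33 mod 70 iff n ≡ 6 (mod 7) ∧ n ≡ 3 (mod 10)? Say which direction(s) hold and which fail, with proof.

(⟹) This fails: n = 33 gives 33 ≡ 33 (mod 70) but 33 ≡ 5 (mod 7), so the conjunction on the right does not hold.

(⟸) This fails: n = 13 satisfies both congruences on the right (13 ≡ 6 mod 7 and 13 ≡ 3 mod 10) yet 13 ≡ 13 (mod 70), not 33.

Neither direction holds.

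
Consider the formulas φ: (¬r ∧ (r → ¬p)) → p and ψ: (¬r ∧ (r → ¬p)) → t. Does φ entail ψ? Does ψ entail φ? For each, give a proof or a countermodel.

(⇒) fails and (⇐) fails.

Forward direction. This fails. Under p = T, t = F, r = F, the left side is true but the right side is false.

Converse. This fails. Under p = F, t = T, r = F, the left side is false but the right side is true.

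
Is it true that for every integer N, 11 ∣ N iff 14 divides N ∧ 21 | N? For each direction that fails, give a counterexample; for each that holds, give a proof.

(⟹) This fails: take N = 11. Certainly 11 ∣ 11, but 14 ∤ 11.

(⟸) This fails: take N = 42. Both 14 ∣ 42 and 21 ∣ 42, yet 42 is not a multiple of 11 (since 42 = 3·11 + 9), so 11 ∤ 42.

Both directions fail.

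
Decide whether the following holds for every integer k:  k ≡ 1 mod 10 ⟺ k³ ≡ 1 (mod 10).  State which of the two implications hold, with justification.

(⇒) Suppose k ≡ 1 mod 10. Write k = 10j + 1. Then (10j + 1)³ = 1000j³ + 300j² + 30j + 1 = 10(100j³ + 30j² + 3j) + 1, so k³ ≡ 1 (mod 10).

(⇐) Conversely, suppose k³ ≡ 1 (mod 10). The only residue r in {0, …, 9} with r³ ≡ 1 (mod 10) is r = 1, so k ≡ 1 (mod 10).

Both directions hold.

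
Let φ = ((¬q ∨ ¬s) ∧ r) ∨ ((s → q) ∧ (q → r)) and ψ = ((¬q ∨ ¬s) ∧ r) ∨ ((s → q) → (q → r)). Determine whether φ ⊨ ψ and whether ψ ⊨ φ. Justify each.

(→) Assume the antecedent. If r is true, the consequent reduces to true regardless of the other variables. If r is false, the antecedent forces (s = F, r = F, q = F), and the consequent holds there. Either way the consequent holds.

(←) This fails. Under s = T, r = F, q = F, the left side is false but the right side is true.

The forward direction holds; the converse fails.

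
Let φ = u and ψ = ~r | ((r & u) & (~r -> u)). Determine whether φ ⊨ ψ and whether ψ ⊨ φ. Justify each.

(→) Assume the antecedent. If r is true, the antecedent forces (r = T, u = T), and ~r | ((r & u) & (~r -> u)) holds there. If r is false, ~r | ((r & u) & (~r -> u)) reduces to true regardless of the other variables. Either way ~r | ((r & u) & (~r -> u)) holds.

(←) This fails. Under r = F, u = F, the left side is false but the right side is true.

Not equivalent: only (⇒) holds.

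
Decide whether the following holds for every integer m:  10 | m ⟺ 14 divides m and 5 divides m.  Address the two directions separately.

(→) This fails: take m = 10. Certainly 10 ∣ 10, but 14 ∤ 10.

(←) Suppose 14 ∣ m and 5 ∣ m. Any common multiple of 14 and 5 is a multiple of their lcm; here gcd(14, 5) = 1, so lcm(14, 5) = 14·5 = 70, so 70 ∣ m. Since 10 ∣ 70, it follows that 10 ∣ m.

The forward direction fails; the converse holds.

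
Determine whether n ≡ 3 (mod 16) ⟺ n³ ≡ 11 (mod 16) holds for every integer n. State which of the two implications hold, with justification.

The biconditional holds.

(⇒) Suppose n ≡ 3 (mod 16). Write n = 16j + 3. Then (16j + 3)³ = 4096j³ + 2304j² + 432j + 27 = 16(256j³ + 144j² + 27j + 1) + 11, so n³ ≡ 11 (mod 16).

(⇐) Conversely, suppose n³ ≡ 11 (mod 16). The only residue r in {0, …, 15} with r³ ≡ 11 (mod 16) is r = 3, so n ≡ 3 (mod 16).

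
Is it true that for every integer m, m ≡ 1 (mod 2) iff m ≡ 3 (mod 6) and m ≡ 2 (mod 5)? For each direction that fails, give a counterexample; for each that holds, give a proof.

(⇒) This fails: m = 1 gives 1 ≡ 1 (mod 2) but 1 ≡ 1 (mod 6), so the conjunction on the right does not hold.

(⇐) Conversely, if m ≡ 3 (mod 6) and m ≡ 2 (mod 5), then by the Chinese remainder theorem m ≡ 27 (mod 30). Since 27 ≡ 1 (mod 2) and 2 ∣ 30, we get m ≡ 1 (mod 2).

Not equivalent: only (⇐) holds.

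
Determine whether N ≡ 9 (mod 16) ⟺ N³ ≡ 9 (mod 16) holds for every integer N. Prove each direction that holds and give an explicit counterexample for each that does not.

Both directions hold.

Forward direction. Suppose N ≡ 9 (mod 16). Write N = 16j + 9. Then (16j + 9)³ = 4096j³ + 6912j² + 3888j + 729 = 16(256j³ + 432j² + 243j + 45) + 9, so N³ ≡ 9 (mod 16).

Converse. Suppose N³ ≡ 9 (mod 16). The only residue r in {0, …, 15} with r³ ≡ 9 (mod 16) is r = 9, so N ≡ 9 (mod 16).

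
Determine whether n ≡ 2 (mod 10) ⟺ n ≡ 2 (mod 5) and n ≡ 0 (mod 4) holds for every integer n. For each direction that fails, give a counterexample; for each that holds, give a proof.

[⇒] This fails: n = 2 gives 2 ≡ 2 (mod 10) but 2 ≡ 2 (mod 4), so the conjunction on the right does not hold.

[⇐] Conversely, if n ≡ 2 (mod 5) and n ≡ 0 (mod 4), then by the Chinese remainder theorem n ≡ 12 (mod 20). Since 12 ≡ 2 (mod 10) and 10 ∣ 20, we get n ≡ 2 (mod 10).

Only the reverse direction holds.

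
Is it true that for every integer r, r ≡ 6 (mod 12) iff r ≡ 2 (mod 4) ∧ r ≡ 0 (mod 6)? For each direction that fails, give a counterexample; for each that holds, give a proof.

The biconditional holds.

Forward direction. Suppose r ≡ 6 (mod 12); write r = 12j + 6. Since 4 ∣ 12, reducing mod 4 gives r ≡ 6 ≡ 2 (mod 4); since 6 ∣ 12, reducing mod 6 gives r ≡ 6 ≡ 0 (mod 6).

Converse. If r ≡ 2 (mod 4) and r ≡ 0 (mod 6), then by the Chinese remainder theorem r ≡ 6 (mod 12). This is exactly r ≡ 6 (mod 12).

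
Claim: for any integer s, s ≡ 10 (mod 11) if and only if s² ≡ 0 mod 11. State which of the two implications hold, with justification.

(⇒) fails and (⇐) fails.

(⟹) This fails: take s = 10. Then 10 ≡ 10 (mod 11), but 10² = 100 ≡ 1 (mod 11), not 0.

(⟸) This fails: take s = 0. Then 0² = 0 ≡ 0 (mod 11), yet 0 ≡ 0 (mod 11), not 10.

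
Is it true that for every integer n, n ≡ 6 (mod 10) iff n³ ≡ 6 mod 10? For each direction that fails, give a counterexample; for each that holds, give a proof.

Both directions hold.

(⇐) For the converse, argue contrapositively. If n ≢ 6 (mod 10), then n is congruent to one of 0, 1, 2, 3, 4, 5, 7, 8, 9 modulo 10, and these give n³ ≡ 0, 1, 8, 7, 4, 5, 3, 2, 9 respectively — never 6.

(⇒) Suppose n ≡ 6 (mod 10). Write n = 10j + 6. Then (10j + 6)³ = 1000j³ + 1800j² + 1080j + 216 = 10(100j³ + 180j² + 108j + 21) + 6, so n³ ≡ 6 (mod 10).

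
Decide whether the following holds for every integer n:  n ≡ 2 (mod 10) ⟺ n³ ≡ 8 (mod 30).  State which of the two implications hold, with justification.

(→) This fails: take n = 12. Then 12 ≡ 2 (mod 10), but 12³ = 1728 ≡ 18 (mod 30), not 8.

(←) Conversely, the residues r modulo 30 with r³ ≡ 8 (mod 30) are exactly {2}, and each is ≡ 2 (mod 10).

The forward direction fails; the converse holds.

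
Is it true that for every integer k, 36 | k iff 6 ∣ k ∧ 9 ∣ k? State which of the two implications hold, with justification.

(⇒) If 36 ∣ k, write k = 36q. Since 36 = 6·6, k = 6·(6q), so 6 ∣ k; and since 36 = 4·9, k = 9·(4q), so 9 ∣ k.

(⇐) This fails: take k = 18. Both 6 ∣ 18 and 9 ∣ 18, yet 18 is not a multiple of 36 (since 18 = 0·36 + 18), so 36 ∤ 18.

Only the forward direction holds.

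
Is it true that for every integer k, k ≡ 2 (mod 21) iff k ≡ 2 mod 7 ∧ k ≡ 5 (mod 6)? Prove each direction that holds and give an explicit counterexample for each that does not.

Forward direction. This fails: k = 2 gives 2 ≡ 2 (mod 21) but 2 ≡ 2 (mod 6), so the conjunction on the right does not hold.

Converse. If k ≡ 2 (mod 7) and k ≡ 5 (mod 6), then by the Chinese remainder theorem k ≡ 23 (mod 42). Since 23 ≡ 2 (mod 21) and 21 ∣ 42, we get k ≡ 2 (mod 21).

Not equivalent: only (⇐) holds.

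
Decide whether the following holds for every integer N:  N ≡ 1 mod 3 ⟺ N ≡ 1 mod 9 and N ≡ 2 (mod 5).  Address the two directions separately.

Only the converse holds.

(⟹) This fails: N = 1 gives 1 ≡ 1 (mod 3) but 1 ≡ 1 (mod 5), so the conjunction on the right does not hold.

(⟸) Conversely, if N ≡ 1 (mod 9) and N ≡ 2 (mod 5), then by the Chinese remainder theorem N ≡ 37 (mod 45). Since 37 ≡ 1 (mod 3) and 3 ∣ 45, we get N ≡ 1 (mod 3).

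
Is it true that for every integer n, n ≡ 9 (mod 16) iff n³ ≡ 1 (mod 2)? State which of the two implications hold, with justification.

(→) Suppose n ≡ 9 (mod 16). Then n³ ≡ 9³ = 729 (mod 16), and since 2 ∣ 16, also n³ ≡ 1 (mod 2).

(←) This fails: take n = 1. Then 1³ = 1 ≡ 1 (mod 2), yet 1 ≡ 1 (mod 16), not 9.

Not equivalent: only (⇒) holds.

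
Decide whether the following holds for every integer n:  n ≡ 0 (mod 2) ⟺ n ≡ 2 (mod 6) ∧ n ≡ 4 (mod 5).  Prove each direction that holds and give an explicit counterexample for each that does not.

Converse. If n ≡ 2 (mod 6) and n ≡ 4 (mod 5), then by the Chinese remainder theorem n ≡ 14 (mod 30). Since 14 ≡ 0 (mod 2) and 2 ∣ 30, we get n ≡ 0 (mod 2).

Forward direction. This fails: n = 0 gives 0 ≡ 0 (mod 2) but 0 ≡ 0 (mod 6), so the conjunction on the right does not hold.

Not equivalent: only (⇐) holds.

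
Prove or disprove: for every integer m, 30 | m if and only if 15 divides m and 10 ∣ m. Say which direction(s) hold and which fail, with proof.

(⟸) Suppose 15 ∣ m and 10 ∣ m. Any common multiple of 15 and 10 is a multiple of their lcm; here lcm(15, 10) = 15·10/gcd(15, 10) = 150/5 = 30, so 30 ∣ m.

(⟹) If 30 ∣ m, write m = 30q. Since 30 = 2·15, m = 15·(2q), so 15 ∣ m; and since 30 = 3·10, m = 10·(3q), so 10 ∣ m.

Both directions hold; the statement is true.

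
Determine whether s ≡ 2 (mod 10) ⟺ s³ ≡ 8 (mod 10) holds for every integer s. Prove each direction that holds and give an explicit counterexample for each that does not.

(→) Suppose s ≡ 2 (mod 10). Write s = 10j + 2. Then (10j + 2)³ = 1000j³ + 600j² + 120j + 8 = 10(100j³ + 60j² + 12j) + 8, so s³ ≡ 8 (mod 10).

(←) Conversely, suppose s³ ≡ 8 (mod 10). The only residue r in {0, …, 9} with r³ ≡ 8 (mod 10) is r = 2, so s ≡ 2 (mod 10).

Both directions hold.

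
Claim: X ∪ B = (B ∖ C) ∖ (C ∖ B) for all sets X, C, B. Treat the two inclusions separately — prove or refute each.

Only the reverse inclusion holds.

(⊆) This inclusion fails. Take X = {1}, C = ∅, B = ∅; then 1 ∈ X ∪ B but 1 ∉ (B ∖ C) ∖ (C ∖ B).

(⊇) Let x ∈ (B ∖ C) ∖ (C ∖ B). Then either x ∈ B and x ∉ X, C; or x ∈ X ∩ B and x ∉ C. In each case x ∈ X ∪ B, so (B ∖ C) ∖ (C ∖ B) ⊆ X ∪ B.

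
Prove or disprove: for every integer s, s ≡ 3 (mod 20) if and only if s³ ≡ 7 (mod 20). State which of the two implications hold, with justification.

Both directions hold; the statement is true.

Converse. Suppose s³ ≡ 7 (mod 20). The only residue r in {0, …, 19} with r³ ≡ 7 (mod 20) is r = 3, so s ≡ 3 (mod 20).

Forward direction. Suppose s ≡ 3 (mod 20). Write s = 20j + 3. Then (20j + 3)³ = 8000j³ + 3600j² + 540j + 27 = 20(400j³ + 180j² + 27j + 1) + 7, so s³ ≡ 7 (mod 20).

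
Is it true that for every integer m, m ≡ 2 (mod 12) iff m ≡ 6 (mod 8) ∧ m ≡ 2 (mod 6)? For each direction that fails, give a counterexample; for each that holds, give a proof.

Not equivalent: only (⇐) holds.

(→) This fails: m = 2 gives 2 ≡ 2 (mod 12) but 2 ≡ 2 (mod 8), so the conjunction on the right does not hold.

(←) Conversely, if m ≡ 6 (mod 8) and m ≡ 2 (mod 6), then by the Chinese remainder theorem m ≡ 14 (mod 24). Since 14 ≡ 2 (mod 12) and 12 ∣ 24, we get m ≡ 2 (mod 12).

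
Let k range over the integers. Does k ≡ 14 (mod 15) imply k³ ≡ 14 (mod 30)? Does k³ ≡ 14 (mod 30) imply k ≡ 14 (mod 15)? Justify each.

Only the converse holds.

[⇒] This fails: take k = 29. Then 29 ≡ 14 (mod 15), but 29³ = 24389 ≡ 29 (mod 30), not 14.

[⇐] Conversely, the residues r modulo 30 with r³ ≡ 14 (mod 30) are exactly {14}, and each is ≡ 14 (mod 15).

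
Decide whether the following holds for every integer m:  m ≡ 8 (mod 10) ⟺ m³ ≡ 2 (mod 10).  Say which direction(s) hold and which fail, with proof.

Equivalent; both directions hold.

[⇒] Suppose m ≡ 8 (mod 10). Write m = 10j + 8. Then (10j + 8)³ = 1000j³ + 2400j² + 1920j + 512 = 10(100j³ + 240j² + 192j + 51) + 2, so m³ ≡ 2 (mod 10).

[⇐] For the converse, argue contrapositively. If m ≢ 8 (mod 10), then m is congruent to one of 0, 1, 2, 3, 4, 5, 6, 7, 9 modulo 10, and these give m³ ≡ 0, 1, 8, 7, 4, 5, 6, 3, 9 respectively — never 2.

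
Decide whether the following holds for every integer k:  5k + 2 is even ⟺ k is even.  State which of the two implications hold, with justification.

Both directions hold.

(→) Suppose 5k + 2 is even. Since 5 is odd, 5k and k have the same parity, so 5k + 2 ≡ k + 2 (mod 2). As 2 is even, 5k + 2 is even exactly when k is even. Thus k is even.

(←) Conversely, suppose k is even; write k = 2j. Then 5k + 2 = 5·(2j) + 2 = 2·5j + 2, which is even.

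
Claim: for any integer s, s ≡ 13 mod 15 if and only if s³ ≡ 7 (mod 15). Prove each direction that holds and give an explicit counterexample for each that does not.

Equivalent; both directions hold.

(⇒) Suppose s ≡ 13 mod 15. Write s = 15j + 13. Then (15j + 13)³ = 3375j³ + 8775j² + 7605j + 2197 = 15(225j³ + 585j² + 507j + 146) + 7, so s³ ≡ 7 (mod 15).

(⇐) Conversely, suppose s³ ≡ 7 (mod 15). The only residue r in {0, …, 14} with r³ ≡ 7 (mod 15) is r = 13, so s ≡ 13 (mod 15).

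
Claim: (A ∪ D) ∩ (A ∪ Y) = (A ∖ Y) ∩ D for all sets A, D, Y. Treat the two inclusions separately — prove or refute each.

Only the reverse inclusion holds.

Forward inclusion. This inclusion fails. Take A = {1}, D = ∅, Y = ∅; then 1 ∈ (A ∪ D) ∩ (A ∪ Y) but 1 ∉ (A ∖ Y) ∩ D.

Reverse inclusion. Let x ∈ (A ∖ Y) ∩ D. Then x ∈ A ∩ D and x ∉ Y, from which x ∈ (A ∪ D) ∩ (A ∪ Y).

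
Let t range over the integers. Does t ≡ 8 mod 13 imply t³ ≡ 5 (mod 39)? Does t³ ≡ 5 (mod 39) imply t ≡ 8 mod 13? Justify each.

Both directions fail.

(→) This fails: take t = 21. Then 21 ≡ 8 (mod 13), but 21³ = 9261 ≡ 18 (mod 39), not 5.

(←) This fails: take t = 11. Then 11³ = 1331 ≡ 5 (mod 39), yet 11 ≡ 11 (mod 13), not 8.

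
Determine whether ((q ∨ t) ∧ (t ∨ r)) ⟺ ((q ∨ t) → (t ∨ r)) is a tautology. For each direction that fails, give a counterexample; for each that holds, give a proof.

Only the forward direction holds.

[⇐] This fails. Under t = F, q = F, r = F, the left side is false but the right side is true.

[⇒] Assume the antecedent. If t is true, (q ∨ t) → (t ∨ r) reduces to true regardless of the other variables. If t is false, the antecedent forces (t = F, q = T, r = T), and (q ∨ t) → (t ∨ r) holds there. Either way (q ∨ t) → (t ∨ r) holds.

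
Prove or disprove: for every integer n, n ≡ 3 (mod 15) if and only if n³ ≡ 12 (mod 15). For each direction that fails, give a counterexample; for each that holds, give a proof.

Both directions hold.

Forward direction. Suppose n ≡ 3 (mod 15). Write n = 15j + 3. Then (15j + 3)³ = 3375j³ + 2025j² + 405j + 27 = 15(225j³ + 135j² + 27j + 1) + 12, so n³ ≡ 12 (mod 15).

Converse. Suppose n³ ≡ 12 (mod 15). The only residue r in {0, …, 14} with r³ ≡ 12 (mod 15) is r = 3, so n ≡ 3 (mod 15).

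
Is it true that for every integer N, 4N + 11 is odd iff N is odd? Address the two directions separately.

Not equivalent: only (⇐) holds.

(⟸) Suppose N is odd. Since 4 is even, 4N is even for every N, so 4N + 11 has the same parity as 11, which is odd. Hence 4N + 11 is odd.

(⟹) This fails: take N = 2. Then 4N + 11 = 19, which is odd, yet N = 2 is even, not odd.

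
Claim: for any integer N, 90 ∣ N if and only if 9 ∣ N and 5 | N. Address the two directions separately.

(←) This fails: take N = 45. Both 9 ∣ 45 and 5 ∣ 45, yet 45 is not a multiple of 90 (since 45 = 0·90 + 45), so 90 ∤ 45.

(→) If 90 ∣ N, write N = 90q. Since 90 = 10·9, N = 9·(10q), so 9 ∣ N; and since 90 = 18·5, N = 5·(18q), so 5 ∣ N.

The forward direction holds; the converse fails.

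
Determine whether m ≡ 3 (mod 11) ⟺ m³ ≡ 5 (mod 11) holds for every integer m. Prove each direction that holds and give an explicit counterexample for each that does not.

[⇒] Suppose m ≡ 3 (mod 11). Write m = 11j + 3. Then (11j + 3)³ = 1331j³ + 1089j² + 297j + 27 = 11(121j³ + 99j² + 27j + 2) + 5, so m³ ≡ 5 (mod 11).

[⇐] For the converse, argue contrapositively. If m ≢ 3 (mod 11), then m is congruent to one of 0, 1, 2, 4, 5, 6, 7, 8, 9, 10 modulo 11, and these give m³ ≡ 0, 1, 8, 9, 4, 7, 2, 6, 3, 10 respectively — never 5.

Both directions hold.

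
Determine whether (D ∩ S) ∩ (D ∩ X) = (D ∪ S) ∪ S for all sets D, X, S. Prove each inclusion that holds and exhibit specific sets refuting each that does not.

The sets are not equal: only the forward inclusion holds.

Reverse inclusion. This inclusion fails. Take D = {1}, X = ∅, S = ∅; then 1 ∈ (D ∪ S) ∪ S but 1 ∉ (D ∩ S) ∩ (D ∩ X).

Forward inclusion. Let x ∈ (D ∩ S) ∩ (D ∩ X). Then x ∈ D ∩ X ∩ S, from which x ∈ (D ∪ S) ∪ S.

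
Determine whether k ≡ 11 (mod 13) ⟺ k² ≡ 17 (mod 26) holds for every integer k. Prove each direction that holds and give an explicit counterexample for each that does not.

Neither implication holds.

[⇒] This fails: take k = 24. Then 24 ≡ 11 (mod 13), but 24² = 576 ≡ 4 (mod 26), not 17.

[⇐] This fails: take k = 15. Then 15² = 225 ≡ 17 (mod 26), yet 15 ≡ 2 (mod 13), not 11.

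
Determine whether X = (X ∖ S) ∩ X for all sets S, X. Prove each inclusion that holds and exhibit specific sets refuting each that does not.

(⊆) fails; (⊇) holds.

(⊇) Let x ∈ (X ∖ S) ∩ X. Then x ∈ X and x ∉ S, from which x ∈ X.

(⊆) This inclusion fails. Take S = {1}, X = {1}; then 1 ∈ X but 1 ∉ (X ∖ S) ∩ X.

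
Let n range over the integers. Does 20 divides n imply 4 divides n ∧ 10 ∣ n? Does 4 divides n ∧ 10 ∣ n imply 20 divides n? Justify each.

Both implications hold.

(⇐) Suppose 4 ∣ n and 10 ∣ n. Any common multiple of 4 and 10 is a multiple of their lcm; here lcm(4, 10) = 4·10/gcd(4, 10) = 40/2 = 20, so 20 ∣ n.

(⇒) If 20 ∣ n, write n = 20q. Since 20 = 5·4, n = 4·(5q), so 4 ∣ n; and since 20 = 2·10, n = 10·(2q), so 10 ∣ n.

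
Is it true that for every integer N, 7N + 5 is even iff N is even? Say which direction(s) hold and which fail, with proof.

Both directions fail.

(⇒) This fails: N = 3 gives 7N + 5 = 26, which is even, but 3 is odd, not even.

(⇐) This also fails: N = 0 is even, but 7N + 5 = 5 is odd, not even.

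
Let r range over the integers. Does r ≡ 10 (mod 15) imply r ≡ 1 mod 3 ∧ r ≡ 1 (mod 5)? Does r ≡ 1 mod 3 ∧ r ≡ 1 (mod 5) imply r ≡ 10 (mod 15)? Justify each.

Forward direction. This fails: r = 10 gives 10 ≡ 10 (mod 15) but 10 ≡ 0 (mod 5), so the conjunction on the right does not hold.

Converse. This fails: r = 1 satisfies both congruences on the right (1 ≡ 1 mod 3 and 1 ≡ 1 mod 5) yet 1 ≡ 1 (mod 15), not 10.

Neither direction holds.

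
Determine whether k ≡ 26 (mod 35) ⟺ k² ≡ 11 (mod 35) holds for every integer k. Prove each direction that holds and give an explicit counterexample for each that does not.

Only the forward direction holds.

(⟹) Suppose k ≡ 26 (mod 35). Write k = 35j + 26. Then (35j + 26)² = 1225j² + 1820j + 676 = 35(35j² + 52j + 19) + 11, so k² ≡ 11 (mod 35).

(⟸) This fails: take k = 9. Then 9² = 81 ≡ 11 (mod 35), yet 9 ≡ 9 (mod 35), not 26.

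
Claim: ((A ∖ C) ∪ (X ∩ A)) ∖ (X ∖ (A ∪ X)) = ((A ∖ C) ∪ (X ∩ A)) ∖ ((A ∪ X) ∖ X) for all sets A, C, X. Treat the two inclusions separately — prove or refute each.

The sets are not equal: only the reverse inclusion holds.

(⟹) This inclusion fails. Take A = {1}, C = ∅, X = ∅; then 1 ∈ ((A ∖ C) ∪ (X ∩ A)) ∖ (X ∖ (A ∪ X)) but 1 ∉ ((A ∖ C) ∪ (X ∩ A)) ∖ ((A ∪ X) ∖ X).

(⟸) Let x ∈ ((A ∖ C) ∪ (X ∩ A)) ∖ ((A ∪ X) ∖ X). Then either x ∈ A ∩ X and x ∉ C; or x ∈ A ∩ C ∩ X. In each case x ∈ ((A ∖ C) ∪ (X ∩ A)) ∖ (X ∖ (A ∪ X)), so ((A ∖ C) ∪ (X ∩ A)) ∖ ((A ∪ X) ∖ X) ⊆ ((A ∖ C) ∪ (X ∩ A)) ∖ (X ∖ (A ∪ X)).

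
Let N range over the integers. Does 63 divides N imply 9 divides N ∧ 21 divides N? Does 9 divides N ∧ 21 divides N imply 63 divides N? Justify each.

Converse. Suppose 9 ∣ N and 21 ∣ N. Any common multiple of 9 and 21 is a multiple of their lcm; here lcm(9, 21) = 9·21/gcd(9, 21) = 189/3 = 63, so 63 ∣ N.

Forward direction. If 63 ∣ N, write N = 63q. Since 63 = 7·9, N = 9·(7q), so 9 ∣ N; and since 63 = 3·21, N = 21·(3q), so 21 ∣ N.

Both directions hold.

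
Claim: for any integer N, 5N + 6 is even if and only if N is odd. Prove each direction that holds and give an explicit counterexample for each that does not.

(→) This fails: N = 2 gives 5N + 6 = 16, which is even, but 2 is even, not odd.

(←) This also fails: N = 3 is odd, but 5N + 6 = 21 is odd, not even.

Neither implication holds.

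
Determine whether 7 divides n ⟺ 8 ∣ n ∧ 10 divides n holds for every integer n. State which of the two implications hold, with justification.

(→) This fails: take n = 7. Certainly 7 ∣ 7, but 8 ∤ 7.

(←) This fails: take n = 40. Both 8 ∣ 40 and 10 ∣ 40, yet 40 is not a multiple of 7 (since 40 = 5·7 + 5), so 7 ∤ 40.

Neither implication holds.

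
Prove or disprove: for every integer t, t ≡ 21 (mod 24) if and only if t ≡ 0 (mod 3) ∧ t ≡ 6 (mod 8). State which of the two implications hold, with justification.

Both directions fail.

(⇒) This fails: t = 21 gives 21 ≡ 21 (mod 24) but 21 ≡ 5 (mod 8), so the conjunction on the right does not hold.

(⇐) This fails: t = 6 satisfies both congruences on the right (6 ≡ 0 mod 3 and 6 ≡ 6 mod 8) yet 6 ≡ 6 (mod 24), not 21.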